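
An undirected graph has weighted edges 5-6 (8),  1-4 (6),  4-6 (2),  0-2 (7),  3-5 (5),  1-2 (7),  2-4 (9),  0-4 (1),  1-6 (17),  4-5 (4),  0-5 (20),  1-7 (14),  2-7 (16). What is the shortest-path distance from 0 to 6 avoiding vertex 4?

Candidate routes:
0-2-7-1-6: 7 + 16 + 14 + 17 = 54
0-2-1-6: 7 + 7 + 17 = 31
0-5-6: 20 + 8 = 28
The minimum is 28.

28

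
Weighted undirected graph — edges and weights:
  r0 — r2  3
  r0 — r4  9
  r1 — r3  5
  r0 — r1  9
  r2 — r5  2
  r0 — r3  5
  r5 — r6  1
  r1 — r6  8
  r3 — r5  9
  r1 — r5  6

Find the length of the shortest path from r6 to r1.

Checking several routes:
r6 - r5 - r3 - r1: 1 + 9 + 5 = 15
r6 - r1: 8
r6 - r5 - r1: 1 + 6 = 7
r6 - r5 - r2 - r0 - r1: 1 + 2 + 3 + 9 = 15
The minimum is 7.

7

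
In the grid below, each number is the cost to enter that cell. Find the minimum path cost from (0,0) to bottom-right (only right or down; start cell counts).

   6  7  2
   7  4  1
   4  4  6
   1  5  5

27

Take (0,0) → (0,1) → (0,2) → (1,2) → (2,2) → (3,2) for a total of 6 + 7 + 2 + 1 + 6 + 5 = 27.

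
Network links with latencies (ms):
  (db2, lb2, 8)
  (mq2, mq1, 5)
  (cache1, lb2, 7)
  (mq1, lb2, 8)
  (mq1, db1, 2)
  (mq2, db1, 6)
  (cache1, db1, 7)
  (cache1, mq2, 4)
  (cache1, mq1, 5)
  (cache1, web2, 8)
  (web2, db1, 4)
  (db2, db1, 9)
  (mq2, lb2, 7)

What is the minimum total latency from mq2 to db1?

Some routes from mq2 to db1:
mq2→cache1→web2→db1: 4 + 8 + 4 = 16
mq2→lb2→mq1→db1: 7 + 8 + 2 = 17
mq2→cache1→db1: 4 + 7 = 11
mq2→db1: 6
mq2→cache1→mq1→db1: 4 + 5 + 2 = 11
mq2→mq1→db1: 5 + 2 = 7
Best route has total 6 ms.

6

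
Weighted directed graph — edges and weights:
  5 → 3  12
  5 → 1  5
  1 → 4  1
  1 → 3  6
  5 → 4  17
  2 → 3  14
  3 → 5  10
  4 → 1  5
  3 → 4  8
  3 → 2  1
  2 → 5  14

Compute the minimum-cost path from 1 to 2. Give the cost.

Candidate routes:
1 → 3 → 2: 6 + 1 = 7
Shortest: 7.

7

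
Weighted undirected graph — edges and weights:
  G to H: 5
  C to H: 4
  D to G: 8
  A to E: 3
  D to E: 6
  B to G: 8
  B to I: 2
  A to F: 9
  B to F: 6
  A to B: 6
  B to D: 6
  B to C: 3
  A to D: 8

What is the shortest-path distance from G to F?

Checking several routes:
G -> B -> A -> F: 8 + 6 + 9 = 23
G -> B -> F: 8 + 6 = 14
G -> H -> C -> B -> F: 5 + 4 + 3 + 6 = 18
G -> D -> B -> F: 8 + 6 + 6 = 20
The minimum is 14.

14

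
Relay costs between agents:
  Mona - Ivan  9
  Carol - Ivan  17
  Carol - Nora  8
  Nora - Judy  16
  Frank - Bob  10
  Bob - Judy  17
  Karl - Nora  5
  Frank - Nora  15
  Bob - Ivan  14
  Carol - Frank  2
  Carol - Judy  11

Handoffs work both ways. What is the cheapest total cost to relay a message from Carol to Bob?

A few of the Carol→Bob routes:
Carol-Judy-Bob: 11 + 17 = 28
Carol-Ivan-Bob: 17 + 14 = 31
Carol-Nora-Judy-Bob: 8 + 16 + 17 = 41
Carol-Frank-Bob: 2 + 10 = 12
Carol-Nora-Frank-Bob: 8 + 15 + 10 = 33
Best route has total 12.

12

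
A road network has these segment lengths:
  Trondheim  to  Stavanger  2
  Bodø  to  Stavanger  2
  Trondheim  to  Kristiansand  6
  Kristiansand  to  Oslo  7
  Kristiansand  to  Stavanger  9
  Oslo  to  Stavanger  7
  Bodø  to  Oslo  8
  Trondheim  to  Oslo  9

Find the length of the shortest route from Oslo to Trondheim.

9

A few of the Oslo→Trondheim routes:
Oslo - Trondheim: 9
Oslo - Kristiansand - Trondheim: 7 + 6 = 13
Oslo - Stavanger - Trondheim: 7 + 2 = 9
Oslo - Bodø - Stavanger - Trondheim: 8 + 2 + 2 = 12
Oslo - Kristiansand - Stavanger - Trondheim: 7 + 9 + 2 = 18
Shortest: 9.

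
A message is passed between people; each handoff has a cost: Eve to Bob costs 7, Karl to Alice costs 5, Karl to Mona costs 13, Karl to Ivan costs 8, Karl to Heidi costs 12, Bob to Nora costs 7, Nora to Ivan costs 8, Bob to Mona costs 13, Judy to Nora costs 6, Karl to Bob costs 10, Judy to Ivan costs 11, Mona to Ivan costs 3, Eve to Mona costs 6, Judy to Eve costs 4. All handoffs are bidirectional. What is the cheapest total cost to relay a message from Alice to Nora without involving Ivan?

Comparing a few candidate routes:
Alice-Karl-Mona-Eve-Judy-Nora: 5 + 13 + 6 + 4 + 6 = 34
Alice-Karl-Bob-Eve-Judy-Nora: 5 + 10 + 7 + 4 + 6 = 32
Alice-Karl-Mona-Eve-Bob-Nora: 5 + 13 + 6 + 7 + 7 = 38
Alice-Karl-Mona-Bob-Nora: 5 + 13 + 13 + 7 = 38
Alice-Karl-Bob-Mona-Eve-Judy-Nora: 5 + 10 + 13 + 6 + 4 + 6 = 44
Alice-Karl-Bob-Nora: 5 + 10 + 7 = 22
The minimum is 22.

22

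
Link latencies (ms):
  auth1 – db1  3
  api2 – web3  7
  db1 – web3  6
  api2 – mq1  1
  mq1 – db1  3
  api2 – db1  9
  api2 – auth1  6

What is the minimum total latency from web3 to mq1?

Some routes from web3 to mq1:
web3 - db1 - auth1 - api2 - mq1: 6 + 3 + 6 + 1 = 16
web3 - db1 - api2 - mq1: 6 + 9 + 1 = 16
web3 - api2 - mq1: 7 + 1 = 8
web3 - db1 - mq1: 6 + 3 = 9
The minimum is 8 ms.

8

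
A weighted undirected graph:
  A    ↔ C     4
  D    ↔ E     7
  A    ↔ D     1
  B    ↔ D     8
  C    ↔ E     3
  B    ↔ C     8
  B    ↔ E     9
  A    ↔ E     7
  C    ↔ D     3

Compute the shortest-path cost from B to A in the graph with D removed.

Routes from B to A avoiding D:
B - E - A: 9 + 7 = 16
B - C - E - A: 8 + 3 + 7 = 18
B - E - C - A: 9 + 3 + 4 = 16
B - C - A: 8 + 4 = 12
The minimum is 12.

12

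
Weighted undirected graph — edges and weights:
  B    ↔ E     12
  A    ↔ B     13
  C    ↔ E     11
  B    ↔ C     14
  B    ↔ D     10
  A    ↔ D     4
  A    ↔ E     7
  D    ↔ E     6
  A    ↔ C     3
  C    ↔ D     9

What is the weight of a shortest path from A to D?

4

Some routes from A to D:
A - D: 4
A - E - D: 7 + 6 = 13
A - C - D: 3 + 9 = 12
Best route has total 4.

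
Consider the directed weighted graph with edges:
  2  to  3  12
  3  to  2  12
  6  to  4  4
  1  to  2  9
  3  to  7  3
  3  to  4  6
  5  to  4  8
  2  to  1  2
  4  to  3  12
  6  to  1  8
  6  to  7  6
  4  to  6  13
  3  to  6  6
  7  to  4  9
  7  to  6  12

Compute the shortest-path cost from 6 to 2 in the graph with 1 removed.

Candidate routes:
6 → 4 → 3 → 2: 4 + 12 + 12 = 28
6 → 7 → 4 → 3 → 2: 6 + 9 + 12 + 12 = 39
Shortest: 28.

28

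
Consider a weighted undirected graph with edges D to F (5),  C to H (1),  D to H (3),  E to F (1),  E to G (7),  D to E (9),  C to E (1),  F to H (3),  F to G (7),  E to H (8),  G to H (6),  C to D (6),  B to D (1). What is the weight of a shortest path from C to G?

7

Some routes from C to G:
C→E→G: 1 + 7 = 8
C→H→G: 1 + 6 = 7
C→E→F→H→G: 1 + 1 + 3 + 6 = 11
C→E→F→G: 1 + 1 + 7 = 9
The minimum is 7.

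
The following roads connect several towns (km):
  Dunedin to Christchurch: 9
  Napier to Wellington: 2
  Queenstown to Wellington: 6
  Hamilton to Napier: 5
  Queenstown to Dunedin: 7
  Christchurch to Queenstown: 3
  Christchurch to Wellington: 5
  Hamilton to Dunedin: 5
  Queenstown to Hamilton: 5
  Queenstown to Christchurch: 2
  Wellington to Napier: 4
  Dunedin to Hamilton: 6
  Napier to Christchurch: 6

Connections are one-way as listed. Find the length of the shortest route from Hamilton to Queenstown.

Candidate routes:
Hamilton - Dunedin - Christchurch - Queenstown: 5 + 9 + 3 = 17
Hamilton - Napier - Christchurch - Queenstown: 5 + 6 + 3 = 14
Shortest: 14 km.

14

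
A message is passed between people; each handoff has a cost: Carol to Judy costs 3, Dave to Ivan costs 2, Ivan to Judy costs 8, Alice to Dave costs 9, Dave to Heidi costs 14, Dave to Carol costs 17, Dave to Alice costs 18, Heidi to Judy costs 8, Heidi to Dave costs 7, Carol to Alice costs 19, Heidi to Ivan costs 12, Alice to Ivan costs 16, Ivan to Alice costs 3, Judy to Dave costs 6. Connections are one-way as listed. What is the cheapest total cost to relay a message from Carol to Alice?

14

A few of the Carol→Alice routes:
Carol - Alice: 19
Carol - Judy - Dave - Ivan - Alice: 3 + 6 + 2 + 3 = 14
Carol - Judy - Dave - Alice: 3 + 6 + 18 = 27
Shortest: 14.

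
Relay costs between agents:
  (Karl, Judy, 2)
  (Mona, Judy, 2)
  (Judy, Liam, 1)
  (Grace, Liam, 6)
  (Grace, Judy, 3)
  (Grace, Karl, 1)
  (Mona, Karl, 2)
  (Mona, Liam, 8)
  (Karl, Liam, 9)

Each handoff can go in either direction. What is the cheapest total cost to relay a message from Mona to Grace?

A few of the Mona→Grace routes:
Mona-Judy-Liam-Grace: 2 + 1 + 6 = 9
Mona-Judy-Karl-Grace: 2 + 2 + 1 = 5
Mona-Judy-Grace: 2 + 3 = 5
Mona-Karl-Grace: 2 + 1 = 3
Mona-Karl-Judy-Grace: 2 + 2 + 3 = 7
Best route has total 3.

3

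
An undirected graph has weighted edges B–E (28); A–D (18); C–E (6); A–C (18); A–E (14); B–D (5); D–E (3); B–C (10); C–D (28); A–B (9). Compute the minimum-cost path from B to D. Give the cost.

Checking several routes:
B→A→E→D: 9 + 14 + 3 = 26
B→A→C→E→D: 9 + 18 + 6 + 3 = 36
B→E→D: 28 + 3 = 31
B→A→D: 9 + 18 = 27
B→D: 5
B→C→E→D: 10 + 6 + 3 = 19
The minimum is 5.

5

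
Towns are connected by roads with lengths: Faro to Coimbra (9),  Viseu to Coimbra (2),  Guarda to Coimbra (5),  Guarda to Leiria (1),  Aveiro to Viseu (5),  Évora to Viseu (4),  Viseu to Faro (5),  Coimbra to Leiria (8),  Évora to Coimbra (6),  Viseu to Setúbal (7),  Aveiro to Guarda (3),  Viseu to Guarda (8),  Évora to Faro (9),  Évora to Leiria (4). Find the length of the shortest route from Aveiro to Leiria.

A few of the Aveiro→Leiria routes:
Aveiro-Viseu-Coimbra-Guarda-Leiria: 5 + 2 + 5 + 1 = 13
Aveiro-Guarda-Leiria: 3 + 1 = 4
Aveiro-Viseu-Coimbra-Leiria: 5 + 2 + 8 = 15
Aveiro-Viseu-Guarda-Leiria: 5 + 8 + 1 = 14
Aveiro-Viseu-Évora-Leiria: 5 + 4 + 4 = 13
Aveiro-Guarda-Coimbra-Leiria: 3 + 5 + 8 = 16
Best route has total 4.

4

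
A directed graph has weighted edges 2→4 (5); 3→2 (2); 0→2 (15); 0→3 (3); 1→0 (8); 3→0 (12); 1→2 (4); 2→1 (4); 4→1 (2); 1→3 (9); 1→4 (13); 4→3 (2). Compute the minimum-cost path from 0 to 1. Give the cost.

9

A few of the 0→1 routes:
0 -> 3 -> 2 -> 1: 3 + 2 + 4 = 9
0 -> 3 -> 2 -> 4 -> 1: 3 + 2 + 5 + 2 = 12
0 -> 2 -> 1: 15 + 4 = 19
Shortest: 9.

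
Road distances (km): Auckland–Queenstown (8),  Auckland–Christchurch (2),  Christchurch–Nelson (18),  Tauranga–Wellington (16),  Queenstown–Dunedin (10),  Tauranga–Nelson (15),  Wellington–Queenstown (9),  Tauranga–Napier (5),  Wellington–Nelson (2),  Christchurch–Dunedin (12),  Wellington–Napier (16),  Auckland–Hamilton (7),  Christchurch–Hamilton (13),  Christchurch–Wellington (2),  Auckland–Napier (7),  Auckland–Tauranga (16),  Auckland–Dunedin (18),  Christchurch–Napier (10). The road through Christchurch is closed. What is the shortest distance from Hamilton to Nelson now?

A few of the Hamilton→Nelson routes:
Hamilton-Auckland-Napier-Wellington-Nelson: 7 + 7 + 16 + 2 = 32
Hamilton-Auckland-Queenstown-Wellington-Nelson: 7 + 8 + 9 + 2 = 26
Hamilton-Auckland-Napier-Tauranga-Nelson: 7 + 7 + 5 + 15 = 34
Hamilton-Auckland-Napier-Tauranga-Wellington-Nelson: 7 + 7 + 5 + 16 + 2 = 37
Shortest: 26 km.

26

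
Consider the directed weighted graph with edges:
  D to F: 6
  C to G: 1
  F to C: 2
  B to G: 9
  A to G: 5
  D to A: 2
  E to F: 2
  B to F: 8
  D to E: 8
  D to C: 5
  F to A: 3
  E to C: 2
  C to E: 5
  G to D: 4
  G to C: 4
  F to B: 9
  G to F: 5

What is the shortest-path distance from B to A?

11

Comparing a few candidate routes:
B-G-D-F-A: 9 + 4 + 6 + 3 = 22
B-G-D-A: 9 + 4 + 2 = 15
B-F-C-G-D-A: 8 + 2 + 1 + 4 + 2 = 17
B-G-C-E-F-A: 9 + 4 + 5 + 2 + 3 = 23
B-F-A: 8 + 3 = 11
B-G-F-A: 9 + 5 + 3 = 17
Best route has total 11.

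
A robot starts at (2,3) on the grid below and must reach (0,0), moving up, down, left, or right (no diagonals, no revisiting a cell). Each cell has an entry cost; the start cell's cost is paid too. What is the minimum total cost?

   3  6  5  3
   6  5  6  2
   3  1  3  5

Best path: r2c3→r2c2→r2c1→r2c0→r1c0→r0c0
Cost: 5 + 3 + 1 + 3 + 6 + 3 = 21

21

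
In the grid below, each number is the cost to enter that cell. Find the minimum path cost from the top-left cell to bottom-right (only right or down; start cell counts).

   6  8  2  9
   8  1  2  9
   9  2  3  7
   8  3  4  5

Cheapest: r0c0 → r0c1 → r1c1 → r1c2 → r2c2 → r3c2 → r3c3
  6 + 8 + 1 + 2 + 3 + 4 + 5 = 29
For comparison, the top-then-right route costs 46.

29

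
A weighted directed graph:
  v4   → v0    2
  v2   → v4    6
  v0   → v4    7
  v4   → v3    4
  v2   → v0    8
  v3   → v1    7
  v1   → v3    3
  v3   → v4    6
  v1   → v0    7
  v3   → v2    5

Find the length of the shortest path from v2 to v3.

10

Paths from v2 to v3:
v2-v4-v3: 6 + 4 = 10
v2-v0-v4-v3: 8 + 7 + 4 = 19
Shortest: 10.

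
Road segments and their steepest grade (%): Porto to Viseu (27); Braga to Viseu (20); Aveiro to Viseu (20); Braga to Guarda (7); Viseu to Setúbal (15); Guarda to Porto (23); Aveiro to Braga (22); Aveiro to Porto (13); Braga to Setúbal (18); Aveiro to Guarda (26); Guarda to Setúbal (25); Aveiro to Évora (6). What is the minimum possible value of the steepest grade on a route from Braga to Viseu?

Comparing a few candidate routes:
Braga → Aveiro → Viseu: max(22, 20) = 22
Braga → Guarda → Porto → Aveiro → Viseu: max(7, 23, 13, 20) = 23
Braga → Setúbal → Viseu: max(18, 15) = 18
Braga → Viseu: max(20) = 20
Best route has worst link 18%.

18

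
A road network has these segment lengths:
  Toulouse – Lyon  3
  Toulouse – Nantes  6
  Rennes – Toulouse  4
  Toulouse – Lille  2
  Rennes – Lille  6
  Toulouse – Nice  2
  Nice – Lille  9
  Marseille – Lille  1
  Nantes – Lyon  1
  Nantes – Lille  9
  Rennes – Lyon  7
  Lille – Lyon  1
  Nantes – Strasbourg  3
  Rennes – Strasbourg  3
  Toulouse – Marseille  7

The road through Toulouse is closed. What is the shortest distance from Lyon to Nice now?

Some routes from Lyon to Nice avoiding Toulouse:
Lyon → Lille → Nice: 1 + 9 = 10
Lyon → Nantes → Strasbourg → Rennes → Lille → Nice: 1 + 3 + 3 + 6 + 9 = 22
Lyon → Rennes → Lille → Nice: 7 + 6 + 9 = 22
Lyon → Nantes → Lille → Nice: 1 + 9 + 9 = 19
The minimum is 10.

10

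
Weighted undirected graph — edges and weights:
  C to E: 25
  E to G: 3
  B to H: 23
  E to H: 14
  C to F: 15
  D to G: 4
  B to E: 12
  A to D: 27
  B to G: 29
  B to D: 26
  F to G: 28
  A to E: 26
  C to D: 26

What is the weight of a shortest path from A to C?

A few of the A→C routes:
A → E → G → F → C: 26 + 3 + 28 + 15 = 72
A → D → C: 27 + 26 = 53
A → E → C: 26 + 25 = 51
A → E → G → D → C: 26 + 3 + 4 + 26 = 59
A → D → G → E → C: 27 + 4 + 3 + 25 = 59
Shortest: 51.

51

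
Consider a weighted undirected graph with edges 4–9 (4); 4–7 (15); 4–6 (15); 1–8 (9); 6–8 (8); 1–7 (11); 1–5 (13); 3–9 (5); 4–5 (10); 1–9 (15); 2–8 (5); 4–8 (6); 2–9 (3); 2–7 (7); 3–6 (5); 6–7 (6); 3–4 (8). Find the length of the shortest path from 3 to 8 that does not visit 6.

Comparing a few candidate routes:
3-9-4-8: 5 + 4 + 6 = 15
3-4-8: 8 + 6 = 14
3-4-9-2-8: 8 + 4 + 3 + 5 = 20
3-9-2-8: 5 + 3 + 5 = 13
The minimum is 13.

13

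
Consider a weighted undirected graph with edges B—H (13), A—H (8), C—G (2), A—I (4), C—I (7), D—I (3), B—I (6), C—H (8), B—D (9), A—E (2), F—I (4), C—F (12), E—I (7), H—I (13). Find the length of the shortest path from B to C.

13

Checking several routes:
B → I → F → C: 6 + 4 + 12 = 22
B → D → I → C: 9 + 3 + 7 = 19
B → I → C: 6 + 7 = 13
B → I → H → C: 6 + 13 + 8 = 27
B → I → A → H → C: 6 + 4 + 8 + 8 = 26
B → H → C: 13 + 8 = 21
Shortest: 13.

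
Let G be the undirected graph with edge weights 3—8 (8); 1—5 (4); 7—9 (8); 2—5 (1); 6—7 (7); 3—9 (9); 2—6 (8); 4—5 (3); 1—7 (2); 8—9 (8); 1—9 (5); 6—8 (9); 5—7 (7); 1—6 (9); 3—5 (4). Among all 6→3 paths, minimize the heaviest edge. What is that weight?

7

Checking several routes:
6 → 7 → 5 → 1 → 9 → 8 → 3: max(7, 7, 4, 5, 8, 8) = 8
6 → 7 → 9 → 8 → 3: max(7, 8, 8, 8) = 8
6 → 7 → 1 → 5 → 3: max(7, 2, 4, 4) = 7
6 → 7 → 5 → 3: max(7, 7, 4) = 7
6 → 7 → 9 → 1 → 5 → 3: max(7, 8, 5, 4, 4) = 8
Smallest bottleneck: 7.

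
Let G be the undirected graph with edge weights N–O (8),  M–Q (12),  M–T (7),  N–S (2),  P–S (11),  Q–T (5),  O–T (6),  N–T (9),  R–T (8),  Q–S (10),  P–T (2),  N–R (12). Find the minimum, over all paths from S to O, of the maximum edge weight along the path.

8

A few of the S→O routes:
S -> Q -> T -> O: max(10, 5, 6) = 10
S -> Q -> T -> N -> O: max(10, 5, 9, 8) = 10
S -> N -> T -> O: max(2, 9, 6) = 9
S -> P -> T -> N -> O: max(11, 2, 9, 8) = 11
S -> N -> O: max(2, 8) = 8
Smallest bottleneck: 8.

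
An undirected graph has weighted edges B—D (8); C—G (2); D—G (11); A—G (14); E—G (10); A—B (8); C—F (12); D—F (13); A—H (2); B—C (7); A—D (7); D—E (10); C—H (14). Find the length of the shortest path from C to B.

7

A few of the C→B routes:
C -> B: 7
C -> H -> A -> B: 14 + 2 + 8 = 24
C -> G -> D -> B: 2 + 11 + 8 = 21
Shortest: 7.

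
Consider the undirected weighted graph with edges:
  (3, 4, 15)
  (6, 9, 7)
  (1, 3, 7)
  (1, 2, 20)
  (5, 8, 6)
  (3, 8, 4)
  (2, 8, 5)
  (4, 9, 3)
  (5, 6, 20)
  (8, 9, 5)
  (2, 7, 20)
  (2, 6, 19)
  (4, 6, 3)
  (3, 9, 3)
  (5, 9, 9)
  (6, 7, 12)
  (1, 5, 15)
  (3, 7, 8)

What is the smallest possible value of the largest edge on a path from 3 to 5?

A few of the 3→5 routes:
3 → 9 → 5: max(3, 9) = 9
3 → 8 → 9 → 5: max(4, 5, 9) = 9
3 → 9 → 8 → 5: max(3, 5, 6) = 6
3 → 8 → 5: max(4, 6) = 6
Best route has worst link 6.

6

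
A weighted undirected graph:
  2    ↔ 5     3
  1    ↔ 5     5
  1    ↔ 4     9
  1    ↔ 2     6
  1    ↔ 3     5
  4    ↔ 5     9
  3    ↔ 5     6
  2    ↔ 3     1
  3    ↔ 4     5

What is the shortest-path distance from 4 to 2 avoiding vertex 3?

Candidate routes:
4 - 1 - 5 - 2: 9 + 5 + 3 = 17
4 - 5 - 1 - 2: 9 + 5 + 6 = 20
4 - 1 - 2: 9 + 6 = 15
4 - 5 - 2: 9 + 3 = 12
Best route has total 12.

12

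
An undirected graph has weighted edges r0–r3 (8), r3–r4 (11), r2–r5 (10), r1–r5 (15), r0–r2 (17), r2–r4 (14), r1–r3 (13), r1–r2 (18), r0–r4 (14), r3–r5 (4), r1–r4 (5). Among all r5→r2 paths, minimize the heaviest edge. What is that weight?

10

Comparing a few candidate routes:
r5-r3-r0-r4-r2: max(4, 8, 14, 14) = 14
r5-r3-r4-r2: max(4, 11, 14) = 14
r5-r3-r1-r4-r2: max(4, 13, 5, 14) = 14
r5-r2: max(10) = 10
r5-r1-r3-r0-r4-r2: max(15, 13, 8, 14, 14) = 15
Smallest bottleneck: 10.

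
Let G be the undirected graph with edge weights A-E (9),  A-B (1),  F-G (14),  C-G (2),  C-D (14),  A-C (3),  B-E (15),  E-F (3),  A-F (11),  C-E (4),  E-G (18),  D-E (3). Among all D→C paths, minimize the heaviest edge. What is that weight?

4

Some routes from D to C:
D→E→C: max(3, 4) = 4
D→E→A→C: max(3, 9, 3) = 9
D→E→F→A→C: max(3, 3, 11, 3) = 11
Smallest bottleneck: 4.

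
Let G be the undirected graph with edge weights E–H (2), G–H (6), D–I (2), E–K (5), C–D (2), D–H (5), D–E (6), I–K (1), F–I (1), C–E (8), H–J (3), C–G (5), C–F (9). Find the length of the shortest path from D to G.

Comparing a few candidate routes:
D-C-G: 2 + 5 = 7
D-C-E-H-G: 2 + 8 + 2 + 6 = 18
D-E-H-G: 6 + 2 + 6 = 14
D-I-F-C-G: 2 + 1 + 9 + 5 = 17
D-H-G: 5 + 6 = 11
D-I-K-E-H-G: 2 + 1 + 5 + 2 + 6 = 16
Best route has total 7.

7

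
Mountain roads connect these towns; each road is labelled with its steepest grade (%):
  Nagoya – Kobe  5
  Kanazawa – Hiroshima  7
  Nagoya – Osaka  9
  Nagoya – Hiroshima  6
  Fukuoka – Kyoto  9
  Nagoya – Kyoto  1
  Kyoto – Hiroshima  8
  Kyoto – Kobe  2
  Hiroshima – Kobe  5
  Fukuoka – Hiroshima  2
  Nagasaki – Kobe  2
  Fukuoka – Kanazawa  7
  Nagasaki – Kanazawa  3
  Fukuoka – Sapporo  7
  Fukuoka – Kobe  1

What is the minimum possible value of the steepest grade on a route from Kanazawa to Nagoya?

A few of the Kanazawa→Nagoya routes:
Kanazawa - Nagasaki - Kobe - Fukuoka - Hiroshima - Nagoya: max(3, 2, 1, 2, 6) = 6
Kanazawa - Nagasaki - Kobe - Kyoto - Nagoya: max(3, 2, 2, 1) = 3
Kanazawa - Nagasaki - Kobe - Nagoya: max(3, 2, 5) = 5
Smallest bottleneck: 3%.

3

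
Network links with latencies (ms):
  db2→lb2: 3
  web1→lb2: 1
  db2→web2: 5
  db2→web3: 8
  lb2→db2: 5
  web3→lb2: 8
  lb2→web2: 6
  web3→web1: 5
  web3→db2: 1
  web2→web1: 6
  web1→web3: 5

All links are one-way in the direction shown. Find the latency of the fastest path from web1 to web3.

Routes from web1 to web3:
web1 → web3: 5
web1 → lb2 → db2 → web3: 1 + 5 + 8 = 14
The minimum is 5 ms.

5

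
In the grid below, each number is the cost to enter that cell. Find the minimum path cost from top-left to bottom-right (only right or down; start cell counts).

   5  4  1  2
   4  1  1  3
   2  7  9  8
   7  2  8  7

29

Take [0,0] [0,1] [0,2] [1,2] [1,3] [2,3] [3,3] for a total of 5 + 4 + 1 + 1 + 3 + 8 + 7 = 29.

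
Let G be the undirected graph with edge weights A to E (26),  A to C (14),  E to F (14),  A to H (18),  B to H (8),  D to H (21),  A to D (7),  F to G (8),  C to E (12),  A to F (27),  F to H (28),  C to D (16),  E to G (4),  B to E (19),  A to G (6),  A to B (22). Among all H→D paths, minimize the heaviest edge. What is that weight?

18

Some routes from H to D:
H - A - G - E - C - D: max(18, 6, 4, 12, 16) = 18
H - B - E - C - A - D: max(8, 19, 12, 14, 7) = 19
H - A - G - F - E - C - D: max(18, 6, 8, 14, 12, 16) = 18
H - A - C - D: max(18, 14, 16) = 18
H - A - D: max(18, 7) = 18
Best route has worst link 18.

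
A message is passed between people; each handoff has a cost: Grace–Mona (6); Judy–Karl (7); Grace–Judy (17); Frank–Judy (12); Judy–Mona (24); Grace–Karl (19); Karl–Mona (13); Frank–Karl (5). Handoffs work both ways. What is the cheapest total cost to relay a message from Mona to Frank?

18

A few of the Mona→Frank routes:
Mona - Grace - Judy - Frank: 6 + 17 + 12 = 35
Mona - Grace - Judy - Karl - Frank: 6 + 17 + 7 + 5 = 35
Mona - Karl - Frank: 13 + 5 = 18
Mona - Karl - Judy - Frank: 13 + 7 + 12 = 32
Mona - Grace - Karl - Frank: 6 + 19 + 5 = 30
Shortest: 18.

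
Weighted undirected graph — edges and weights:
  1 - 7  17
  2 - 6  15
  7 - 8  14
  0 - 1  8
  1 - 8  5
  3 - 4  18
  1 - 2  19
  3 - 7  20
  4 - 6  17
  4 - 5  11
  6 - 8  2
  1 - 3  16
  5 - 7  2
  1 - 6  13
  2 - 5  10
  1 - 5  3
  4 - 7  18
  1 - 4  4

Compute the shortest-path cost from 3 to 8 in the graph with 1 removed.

Checking several routes:
3 -> 7 -> 8: 20 + 14 = 34
3 -> 7 -> 5 -> 2 -> 6 -> 8: 20 + 2 + 10 + 15 + 2 = 49
3 -> 4 -> 7 -> 8: 18 + 18 + 14 = 50
3 -> 4 -> 6 -> 8: 18 + 17 + 2 = 37
3 -> 7 -> 5 -> 4 -> 6 -> 8: 20 + 2 + 11 + 17 + 2 = 52
3 -> 4 -> 5 -> 7 -> 8: 18 + 11 + 2 + 14 = 45
Shortest: 34.

34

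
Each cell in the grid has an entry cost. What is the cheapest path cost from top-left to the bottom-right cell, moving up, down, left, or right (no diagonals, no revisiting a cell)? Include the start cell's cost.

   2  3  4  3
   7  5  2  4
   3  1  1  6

18

Path [0,0] → [0,1] → [0,2] → [1,2] → [2,2] → [2,3]: 2 + 3 + 4 + 2 + 1 + 6 = 18.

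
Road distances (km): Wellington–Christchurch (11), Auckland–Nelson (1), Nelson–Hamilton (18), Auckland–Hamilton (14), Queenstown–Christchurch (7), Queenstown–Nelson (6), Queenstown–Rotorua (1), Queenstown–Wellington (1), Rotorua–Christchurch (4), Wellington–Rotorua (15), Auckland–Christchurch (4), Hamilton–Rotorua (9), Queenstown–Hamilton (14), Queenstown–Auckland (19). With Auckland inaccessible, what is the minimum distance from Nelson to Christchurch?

Checking several routes:
Nelson → Queenstown → Wellington → Christchurch: 6 + 1 + 11 = 18
Nelson → Hamilton → Rotorua → Christchurch: 18 + 9 + 4 = 31
Nelson → Queenstown → Rotorua → Christchurch: 6 + 1 + 4 = 11
Nelson → Queenstown → Wellington → Rotorua → Christchurch: 6 + 1 + 15 + 4 = 26
Nelson → Queenstown → Christchurch: 6 + 7 = 13
Best route has total 11 km.

11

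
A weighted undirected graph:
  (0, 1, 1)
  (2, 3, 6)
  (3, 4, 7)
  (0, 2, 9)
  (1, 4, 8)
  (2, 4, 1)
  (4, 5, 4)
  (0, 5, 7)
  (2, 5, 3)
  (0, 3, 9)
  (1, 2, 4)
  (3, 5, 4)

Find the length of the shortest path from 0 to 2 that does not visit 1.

9

A few of the 0→2 routes:
0-3-2: 9 + 6 = 15
0-5-2: 7 + 3 = 10
0-3-5-2: 9 + 4 + 3 = 16
0-2: 9
0-5-4-2: 7 + 4 + 1 = 12
Best route has total 9.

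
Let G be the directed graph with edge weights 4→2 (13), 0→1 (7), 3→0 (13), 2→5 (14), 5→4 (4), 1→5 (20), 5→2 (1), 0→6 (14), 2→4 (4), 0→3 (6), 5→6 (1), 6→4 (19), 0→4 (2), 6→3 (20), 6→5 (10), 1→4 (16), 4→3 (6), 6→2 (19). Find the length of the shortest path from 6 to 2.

11

Comparing a few candidate routes:
6-5-4-2: 10 + 4 + 13 = 27
6-5-2: 10 + 1 = 11
6-2: 19
The minimum is 11.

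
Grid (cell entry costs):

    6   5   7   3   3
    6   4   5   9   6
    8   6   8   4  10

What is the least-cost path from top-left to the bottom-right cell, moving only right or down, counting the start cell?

40

Take r0c0 → r0c1 → r0c2 → r0c3 → r0c4 → r1c4 → r2c4 for a total of 6 + 5 + 7 + 3 + 3 + 6 + 10 = 40.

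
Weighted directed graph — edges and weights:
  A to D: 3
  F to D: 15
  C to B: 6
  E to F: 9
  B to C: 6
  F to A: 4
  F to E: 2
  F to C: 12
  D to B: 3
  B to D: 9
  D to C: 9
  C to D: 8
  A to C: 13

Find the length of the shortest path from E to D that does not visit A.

Candidate routes:
E→F→C→D: 9 + 12 + 8 = 29
E→F→D: 9 + 15 = 24
E→F→C→B→D: 9 + 12 + 6 + 9 = 36
Best route has total 24.

24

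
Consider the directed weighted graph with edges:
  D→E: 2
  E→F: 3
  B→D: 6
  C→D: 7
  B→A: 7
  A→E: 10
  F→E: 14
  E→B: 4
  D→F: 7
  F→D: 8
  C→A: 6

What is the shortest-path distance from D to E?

2

Routes from D to E:
D→E: 2
D→F→E: 7 + 14 = 21
Best route has total 2.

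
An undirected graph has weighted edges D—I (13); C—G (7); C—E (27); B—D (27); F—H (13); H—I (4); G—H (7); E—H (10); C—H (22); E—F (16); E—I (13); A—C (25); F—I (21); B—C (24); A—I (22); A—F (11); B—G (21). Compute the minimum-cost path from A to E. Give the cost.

27

Some routes from A to E:
A→F→E: 11 + 16 = 27
A→F→H→I→E: 11 + 13 + 4 + 13 = 41
A→F→I→E: 11 + 21 + 13 = 45
A→I→H→E: 22 + 4 + 10 = 36
A→F→H→E: 11 + 13 + 10 = 34
A→I→E: 22 + 13 = 35
Best route has total 27.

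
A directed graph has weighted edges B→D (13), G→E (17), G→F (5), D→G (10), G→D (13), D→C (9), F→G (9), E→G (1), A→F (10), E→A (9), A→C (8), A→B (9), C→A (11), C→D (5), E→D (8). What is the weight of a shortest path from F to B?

44

Routes from F to B:
F → G → E → A → B: 9 + 17 + 9 + 9 = 44
F → G → E → D → C → A → B: 9 + 17 + 8 + 9 + 11 + 9 = 63
F → G → D → C → A → B: 9 + 13 + 9 + 11 + 9 = 51
Best route has total 44.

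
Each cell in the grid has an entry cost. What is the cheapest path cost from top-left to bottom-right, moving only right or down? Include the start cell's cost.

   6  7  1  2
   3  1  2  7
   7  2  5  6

23

Best path: r0c0 → r1c0 → r1c1 → r1c2 → r2c2 → r2c3
Cost: 6 + 3 + 1 + 2 + 5 + 6 = 23
For comparison, the top-then-right route costs 29.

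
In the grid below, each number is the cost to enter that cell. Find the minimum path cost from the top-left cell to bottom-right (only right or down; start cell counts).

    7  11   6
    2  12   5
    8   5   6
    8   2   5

29

Take [0,0] → [1,0] → [2,0] → [2,1] → [3,1] → [3,2] for a total of 7 + 2 + 8 + 5 + 2 + 5 = 29.
For comparison, the top-then-right route costs 40.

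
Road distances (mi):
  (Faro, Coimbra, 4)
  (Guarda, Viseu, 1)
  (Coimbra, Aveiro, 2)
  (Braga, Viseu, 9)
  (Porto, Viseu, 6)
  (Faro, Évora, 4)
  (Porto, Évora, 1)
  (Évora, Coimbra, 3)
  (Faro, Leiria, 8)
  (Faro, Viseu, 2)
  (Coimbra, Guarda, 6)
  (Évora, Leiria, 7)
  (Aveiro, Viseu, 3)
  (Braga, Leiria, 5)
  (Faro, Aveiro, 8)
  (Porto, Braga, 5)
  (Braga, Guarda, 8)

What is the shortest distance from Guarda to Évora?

A few of the Guarda→Évora routes:
Guarda -> Viseu -> Aveiro -> Coimbra -> Évora: 1 + 3 + 2 + 3 = 9
Guarda -> Coimbra -> Évora: 6 + 3 = 9
Guarda -> Viseu -> Porto -> Évora: 1 + 6 + 1 = 8
Guarda -> Viseu -> Faro -> Évora: 1 + 2 + 4 = 7
Guarda -> Viseu -> Faro -> Coimbra -> Évora: 1 + 2 + 4 + 3 = 10
Best route has total 7 mi.

7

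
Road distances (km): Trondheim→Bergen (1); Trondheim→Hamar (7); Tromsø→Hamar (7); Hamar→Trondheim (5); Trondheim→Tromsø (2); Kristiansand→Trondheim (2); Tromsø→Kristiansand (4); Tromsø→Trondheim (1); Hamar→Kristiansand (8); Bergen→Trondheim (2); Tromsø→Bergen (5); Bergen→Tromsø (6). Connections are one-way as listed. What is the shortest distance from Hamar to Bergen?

6

Paths from Hamar to Bergen:
Hamar - Trondheim - Tromsø - Bergen: 5 + 2 + 5 = 12
Hamar - Kristiansand - Trondheim - Tromsø - Bergen: 8 + 2 + 2 + 5 = 17
Hamar - Trondheim - Bergen: 5 + 1 = 6
Hamar - Kristiansand - Trondheim - Bergen: 8 + 2 + 1 = 11
Best route has total 6 km.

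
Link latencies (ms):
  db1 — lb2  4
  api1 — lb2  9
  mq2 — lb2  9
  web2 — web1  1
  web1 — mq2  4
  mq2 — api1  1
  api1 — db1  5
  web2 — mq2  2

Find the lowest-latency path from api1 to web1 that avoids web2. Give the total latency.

Candidate routes:
api1→db1→lb2→mq2→web1: 5 + 4 + 9 + 4 = 22
api1→lb2→mq2→web1: 9 + 9 + 4 = 22
api1→mq2→web1: 1 + 4 = 5
The minimum is 5 ms.

5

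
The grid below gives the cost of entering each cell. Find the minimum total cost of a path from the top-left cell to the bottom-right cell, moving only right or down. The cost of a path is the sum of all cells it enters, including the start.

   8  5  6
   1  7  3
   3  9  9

28

Take [0,0] -> [1,0] -> [1,1] -> [1,2] -> [2,2] for a total of 8 + 1 + 7 + 3 + 9 = 28.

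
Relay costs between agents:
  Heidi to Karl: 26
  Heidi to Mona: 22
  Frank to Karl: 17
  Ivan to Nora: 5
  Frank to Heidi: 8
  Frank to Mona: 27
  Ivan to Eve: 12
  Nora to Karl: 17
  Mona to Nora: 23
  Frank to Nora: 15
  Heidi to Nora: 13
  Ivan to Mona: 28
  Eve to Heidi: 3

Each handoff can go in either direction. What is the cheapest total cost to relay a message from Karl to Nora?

Some routes from Karl to Nora:
Karl - Nora: 17
Karl - Frank - Nora: 17 + 15 = 32
Karl - Frank - Heidi - Nora: 17 + 8 + 13 = 38
Shortest: 17.

17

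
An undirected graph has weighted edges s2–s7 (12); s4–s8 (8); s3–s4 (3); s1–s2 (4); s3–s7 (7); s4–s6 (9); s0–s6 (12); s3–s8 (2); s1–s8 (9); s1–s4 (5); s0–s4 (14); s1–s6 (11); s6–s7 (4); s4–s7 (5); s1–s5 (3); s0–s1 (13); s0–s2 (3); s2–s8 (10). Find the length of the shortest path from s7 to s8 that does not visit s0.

9

A few of the s7→s8 routes:
s7 → s3 → s8: 7 + 2 = 9
s7 → s4 → s3 → s8: 5 + 3 + 2 = 10
s7 → s3 → s4 → s8: 7 + 3 + 8 = 18
s7 → s4 → s8: 5 + 8 = 13
Shortest: 9.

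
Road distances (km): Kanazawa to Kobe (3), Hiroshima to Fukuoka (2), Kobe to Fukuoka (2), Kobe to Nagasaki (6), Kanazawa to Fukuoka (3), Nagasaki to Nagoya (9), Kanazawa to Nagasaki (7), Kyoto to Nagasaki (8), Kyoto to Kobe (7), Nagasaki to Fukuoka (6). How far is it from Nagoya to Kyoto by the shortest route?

17

Some routes from Nagoya to Kyoto:
Nagoya → Nagasaki → Kyoto: 9 + 8 = 17
Nagoya → Nagasaki → Kobe → Kyoto: 9 + 6 + 7 = 22
Nagoya → Nagasaki → Kanazawa → Kobe → Kyoto: 9 + 7 + 3 + 7 = 26
Nagoya → Nagasaki → Fukuoka → Kobe → Kyoto: 9 + 6 + 2 + 7 = 24
Best route has total 17 km.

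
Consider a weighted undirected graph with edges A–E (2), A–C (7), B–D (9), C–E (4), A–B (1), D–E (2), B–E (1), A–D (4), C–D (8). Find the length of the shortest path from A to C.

6

Checking several routes:
A - C: 7
A - D - E - C: 4 + 2 + 4 = 10
A - E - D - C: 2 + 2 + 8 = 12
A - B - E - D - C: 1 + 1 + 2 + 8 = 12
A - E - C: 2 + 4 = 6
A - B - E - C: 1 + 1 + 4 = 6
The minimum is 6.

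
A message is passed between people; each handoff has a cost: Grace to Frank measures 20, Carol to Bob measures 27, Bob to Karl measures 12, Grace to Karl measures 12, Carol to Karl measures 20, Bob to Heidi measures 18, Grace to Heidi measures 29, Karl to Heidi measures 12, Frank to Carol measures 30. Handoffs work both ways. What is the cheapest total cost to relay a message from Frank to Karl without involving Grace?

50

Candidate routes:
Frank→Carol→Bob→Heidi→Karl: 30 + 27 + 18 + 12 = 87
Frank→Carol→Karl: 30 + 20 = 50
Frank→Carol→Bob→Karl: 30 + 27 + 12 = 69
Shortest: 50.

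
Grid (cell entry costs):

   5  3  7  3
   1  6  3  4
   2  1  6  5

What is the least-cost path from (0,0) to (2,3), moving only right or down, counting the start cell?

Best path: r0c0 -> r1c0 -> r2c0 -> r2c1 -> r2c2 -> r2c3
Cost: 5 + 1 + 2 + 1 + 6 + 5 = 20

20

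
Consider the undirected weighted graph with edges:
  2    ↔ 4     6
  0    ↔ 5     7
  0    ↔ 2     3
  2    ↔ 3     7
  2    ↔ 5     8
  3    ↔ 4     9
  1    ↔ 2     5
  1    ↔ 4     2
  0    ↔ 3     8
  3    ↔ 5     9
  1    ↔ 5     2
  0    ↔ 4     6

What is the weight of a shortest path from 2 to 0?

Comparing a few candidate routes:
2 - 0: 3
2 - 1 - 4 - 0: 5 + 2 + 6 = 13
2 - 1 - 5 - 0: 5 + 2 + 7 = 14
2 - 4 - 0: 6 + 6 = 12
Shortest: 3.

3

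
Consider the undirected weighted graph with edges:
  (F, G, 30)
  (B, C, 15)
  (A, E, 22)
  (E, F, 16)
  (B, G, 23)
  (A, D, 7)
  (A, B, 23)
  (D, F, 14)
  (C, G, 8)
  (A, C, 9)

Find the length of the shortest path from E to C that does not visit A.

Paths from E to C avoiding A:
E→F→G→B→C: 16 + 30 + 23 + 15 = 84
E→F→G→C: 16 + 30 + 8 = 54
Shortest: 54.

54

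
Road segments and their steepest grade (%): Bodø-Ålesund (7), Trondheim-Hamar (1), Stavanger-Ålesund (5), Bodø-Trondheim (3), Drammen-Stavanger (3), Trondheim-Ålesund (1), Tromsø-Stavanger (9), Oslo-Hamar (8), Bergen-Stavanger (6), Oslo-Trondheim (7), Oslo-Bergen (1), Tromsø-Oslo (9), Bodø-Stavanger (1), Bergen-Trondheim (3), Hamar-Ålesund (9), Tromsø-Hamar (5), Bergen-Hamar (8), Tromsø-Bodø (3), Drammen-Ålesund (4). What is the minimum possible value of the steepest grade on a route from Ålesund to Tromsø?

3

Some routes from Ålesund to Tromsø:
Ålesund→Stavanger→Bodø→Trondheim→Hamar→Tromsø: max(5, 1, 3, 1, 5) = 5
Ålesund→Trondheim→Hamar→Tromsø: max(1, 1, 5) = 5
Ålesund→Drammen→Stavanger→Bodø→Trondheim→Hamar→Tromsø: max(4, 3, 1, 3, 1, 5) = 5
Ålesund→Drammen→Stavanger→Bodø→Tromsø: max(4, 3, 1, 3) = 4
Ålesund→Stavanger→Bodø→Tromsø: max(5, 1, 3) = 5
Ålesund→Trondheim→Bodø→Tromsø: max(1, 3, 3) = 3
Smallest bottleneck: 3%.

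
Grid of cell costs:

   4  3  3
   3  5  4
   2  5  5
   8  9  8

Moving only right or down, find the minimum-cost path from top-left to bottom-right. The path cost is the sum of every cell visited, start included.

Cheapest: [0,0]→[0,1]→[0,2]→[1,2]→[2,2]→[3,2]
  4 + 3 + 3 + 4 + 5 + 8 = 27

27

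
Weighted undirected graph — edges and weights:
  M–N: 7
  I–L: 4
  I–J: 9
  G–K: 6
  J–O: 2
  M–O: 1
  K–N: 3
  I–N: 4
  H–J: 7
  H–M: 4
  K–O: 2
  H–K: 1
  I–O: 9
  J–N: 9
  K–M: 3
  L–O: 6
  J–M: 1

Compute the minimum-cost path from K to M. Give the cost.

Checking several routes:
K - H - M: 1 + 4 = 5
K - O - J - M: 2 + 2 + 1 = 5
K - O - M: 2 + 1 = 3
K - M: 3
Shortest: 3.

3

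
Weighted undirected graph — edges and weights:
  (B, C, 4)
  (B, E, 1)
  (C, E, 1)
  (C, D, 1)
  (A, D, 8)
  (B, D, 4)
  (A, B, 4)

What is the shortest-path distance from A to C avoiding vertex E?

8

Candidate routes:
A → B → D → C: 4 + 4 + 1 = 9
A → B → C: 4 + 4 = 8
A → D → B → C: 8 + 4 + 4 = 16
A → D → C: 8 + 1 = 9
The minimum is 8.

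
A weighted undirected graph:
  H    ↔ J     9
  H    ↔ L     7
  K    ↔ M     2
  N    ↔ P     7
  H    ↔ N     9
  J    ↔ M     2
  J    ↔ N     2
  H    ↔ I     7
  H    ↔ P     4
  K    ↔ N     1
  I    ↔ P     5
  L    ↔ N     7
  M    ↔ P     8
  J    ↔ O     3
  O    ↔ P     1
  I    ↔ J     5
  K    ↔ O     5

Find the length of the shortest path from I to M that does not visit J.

A few of the I→M routes:
I → P → M: 5 + 8 = 13
I → P → O → K → M: 5 + 1 + 5 + 2 = 13
I → P → N → K → M: 5 + 7 + 1 + 2 = 15
Best route has total 13.

13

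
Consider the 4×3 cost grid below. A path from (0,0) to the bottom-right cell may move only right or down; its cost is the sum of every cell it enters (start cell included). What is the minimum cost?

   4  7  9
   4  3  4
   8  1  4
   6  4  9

25

Best path: (0,0) → (1,0) → (1,1) → (2,1) → (2,2) → (3,2)
Cost: 4 + 4 + 3 + 1 + 4 + 9 = 25
(Top row then right column would cost 37.)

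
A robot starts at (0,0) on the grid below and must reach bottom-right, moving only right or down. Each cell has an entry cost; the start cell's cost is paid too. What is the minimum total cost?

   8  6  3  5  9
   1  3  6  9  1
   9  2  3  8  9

34

Cheapest: (0,0)→(1,0)→(1,1)→(2,1)→(2,2)→(2,3)→(2,4)
  8 + 1 + 3 + 2 + 3 + 8 + 9 = 34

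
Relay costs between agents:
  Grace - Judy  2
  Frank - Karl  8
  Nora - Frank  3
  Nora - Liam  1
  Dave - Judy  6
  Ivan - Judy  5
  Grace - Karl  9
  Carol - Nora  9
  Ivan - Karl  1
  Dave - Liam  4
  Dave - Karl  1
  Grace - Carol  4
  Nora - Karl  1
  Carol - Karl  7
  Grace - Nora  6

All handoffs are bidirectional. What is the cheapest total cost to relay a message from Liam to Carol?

9

Some routes from Liam to Carol:
Liam→Dave→Karl→Carol: 4 + 1 + 7 = 12
Liam→Nora→Carol: 1 + 9 = 10
Liam→Nora→Karl→Carol: 1 + 1 + 7 = 9
Liam→Nora→Grace→Carol: 1 + 6 + 4 = 11
Liam→Nora→Karl→Ivan→Judy→Grace→Carol: 1 + 1 + 1 + 5 + 2 + 4 = 14
Best route has total 9.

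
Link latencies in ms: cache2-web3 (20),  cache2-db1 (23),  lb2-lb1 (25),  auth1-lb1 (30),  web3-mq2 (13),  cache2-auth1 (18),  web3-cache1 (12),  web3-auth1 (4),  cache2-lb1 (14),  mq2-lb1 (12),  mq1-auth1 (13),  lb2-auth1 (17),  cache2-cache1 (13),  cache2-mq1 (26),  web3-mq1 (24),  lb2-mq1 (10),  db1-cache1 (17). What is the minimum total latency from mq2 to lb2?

Some routes from mq2 to lb2:
mq2→web3→auth1→mq1→lb2: 13 + 4 + 13 + 10 = 40
mq2→web3→auth1→lb2: 13 + 4 + 17 = 34
mq2→lb1→lb2: 12 + 25 = 37
Best route has total 34 ms.

34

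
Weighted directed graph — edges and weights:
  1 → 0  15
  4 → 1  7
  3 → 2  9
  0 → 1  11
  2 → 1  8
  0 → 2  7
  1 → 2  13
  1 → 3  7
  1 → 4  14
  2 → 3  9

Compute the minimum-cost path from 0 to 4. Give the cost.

Routes from 0 to 4:
0→2→1→4: 7 + 8 + 14 = 29
0→1→4: 11 + 14 = 25
The minimum is 25.

25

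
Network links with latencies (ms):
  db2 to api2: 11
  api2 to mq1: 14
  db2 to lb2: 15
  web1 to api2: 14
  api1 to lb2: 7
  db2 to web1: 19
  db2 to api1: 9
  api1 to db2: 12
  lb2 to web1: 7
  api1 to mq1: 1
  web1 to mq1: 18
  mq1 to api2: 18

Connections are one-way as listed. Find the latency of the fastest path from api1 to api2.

19

Checking several routes:
api1 -> mq1 -> api2: 1 + 18 = 19
api1 -> db2 -> web1 -> api2: 12 + 19 + 14 = 45
api1 -> lb2 -> web1 -> api2: 7 + 7 + 14 = 28
api1 -> db2 -> api2: 12 + 11 = 23
Shortest: 19 ms.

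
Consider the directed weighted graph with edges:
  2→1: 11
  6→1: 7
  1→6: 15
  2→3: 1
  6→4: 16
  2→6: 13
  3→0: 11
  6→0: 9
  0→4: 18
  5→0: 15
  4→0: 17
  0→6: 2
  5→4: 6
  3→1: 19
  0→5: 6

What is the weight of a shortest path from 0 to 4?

12

Paths from 0 to 4:
0 → 4: 18
0 → 6 → 4: 2 + 16 = 18
0 → 5 → 4: 6 + 6 = 12
The minimum is 12.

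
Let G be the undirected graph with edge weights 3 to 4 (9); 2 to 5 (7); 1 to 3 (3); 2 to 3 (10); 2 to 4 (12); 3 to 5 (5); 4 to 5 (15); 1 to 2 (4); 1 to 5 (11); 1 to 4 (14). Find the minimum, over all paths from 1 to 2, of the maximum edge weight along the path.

Some routes from 1 to 2:
1 → 5 → 3 → 2: max(11, 5, 10) = 11
1 → 5 → 3 → 4 → 2: max(11, 5, 9, 12) = 12
1 → 3 → 5 → 2: max(3, 5, 7) = 7
1 → 3 → 2: max(3, 10) = 10
1 → 5 → 2: max(11, 7) = 11
1 → 2: max(4) = 4
Smallest bottleneck: 4.

4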